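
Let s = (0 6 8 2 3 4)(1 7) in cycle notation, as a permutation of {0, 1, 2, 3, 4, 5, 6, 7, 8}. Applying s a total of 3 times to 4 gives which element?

8

4 lies in the 6-cycle (0 6 8 2 3 4).
Stepping 3 places around the cycle: 4 → 0 → 6 → 8.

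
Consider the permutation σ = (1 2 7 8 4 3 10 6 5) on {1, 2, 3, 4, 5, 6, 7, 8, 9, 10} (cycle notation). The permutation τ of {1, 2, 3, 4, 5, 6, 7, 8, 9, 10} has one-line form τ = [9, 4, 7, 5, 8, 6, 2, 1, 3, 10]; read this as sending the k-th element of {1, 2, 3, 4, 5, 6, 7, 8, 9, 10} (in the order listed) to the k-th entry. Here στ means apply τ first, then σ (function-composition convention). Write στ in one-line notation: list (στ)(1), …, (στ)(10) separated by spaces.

(στ)(x) = σ(τ(x)). Computing each image: σ(τ(1)) = σ(9) = 9, σ(τ(2)) = σ(4) = 3, σ(τ(3)) = σ(7) = 8, σ(τ(4)) = σ(5) = 1, σ(τ(5)) = σ(8) = 4, σ(τ(6)) = σ(6) = 5, σ(τ(7)) = σ(2) = 7, σ(τ(8)) = σ(1) = 2, σ(τ(9)) = σ(3) = 10, σ(τ(10)) = σ(10) = 6.
Hence στ = [9 3 8 1 4 5 7 2 10 6].

9 3 8 1 4 5 7 2 10 6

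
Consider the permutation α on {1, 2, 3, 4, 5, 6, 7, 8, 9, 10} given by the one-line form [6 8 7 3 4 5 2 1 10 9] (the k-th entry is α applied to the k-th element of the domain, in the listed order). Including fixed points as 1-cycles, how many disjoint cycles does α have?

The cycle decomposition is (1, 6, 5, 4, 3, 7, 2, 8)(9, 10), which has 2 cycles (counting 1-cycles).

2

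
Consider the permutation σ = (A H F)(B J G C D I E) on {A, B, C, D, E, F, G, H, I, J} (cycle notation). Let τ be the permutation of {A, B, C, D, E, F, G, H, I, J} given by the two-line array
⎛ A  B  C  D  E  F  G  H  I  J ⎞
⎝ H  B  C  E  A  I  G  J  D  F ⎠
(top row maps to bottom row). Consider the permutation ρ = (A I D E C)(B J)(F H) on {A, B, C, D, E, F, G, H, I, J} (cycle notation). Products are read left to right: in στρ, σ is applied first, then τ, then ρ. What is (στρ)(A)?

Apply the permutations in order: σ(A) = H, then τ(H) = J, then ρ(J) = B. So (στρ)(A) = B.

B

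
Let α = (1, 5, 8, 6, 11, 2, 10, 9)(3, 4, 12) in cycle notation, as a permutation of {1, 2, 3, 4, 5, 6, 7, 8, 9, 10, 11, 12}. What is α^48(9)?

9

9 lies in the 8-cycle (1, 5, 8, 6, 11, 2, 10, 9).
On an 8-cycle, α^8 is the identity, so α^48 = α^0 there (48 ≡ 0 mod 8).
So α^48(9) = 9.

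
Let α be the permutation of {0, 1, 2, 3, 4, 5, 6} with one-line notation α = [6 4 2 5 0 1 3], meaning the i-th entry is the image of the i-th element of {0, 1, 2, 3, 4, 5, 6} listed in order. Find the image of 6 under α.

3

6 is element number 7 of the domain, and entry number 7 of the one-line form is 3, so α(6) = 3.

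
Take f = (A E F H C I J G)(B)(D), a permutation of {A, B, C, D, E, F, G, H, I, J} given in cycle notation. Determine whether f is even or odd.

The cycle lengths are 8, 1, 1.
A cycle of length ℓ contributes ℓ−1 transpositions, so f is a product of 7 transpositions — odd.

odd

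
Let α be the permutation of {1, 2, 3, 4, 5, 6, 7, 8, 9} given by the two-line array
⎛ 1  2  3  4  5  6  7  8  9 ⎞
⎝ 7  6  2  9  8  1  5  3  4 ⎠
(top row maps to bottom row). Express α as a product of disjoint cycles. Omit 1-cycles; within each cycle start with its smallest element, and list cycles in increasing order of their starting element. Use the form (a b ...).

(1 7 5 8 3 2 6)(4 9)

From 1: 1 → 7 → 5 → 8 → 3 → 2 → 6 → 1, closing the cycle (1 7 5 8 3 2 6).
Continuing from each remaining unvisited element yields (1 7 5 8 3 2 6)(4 9).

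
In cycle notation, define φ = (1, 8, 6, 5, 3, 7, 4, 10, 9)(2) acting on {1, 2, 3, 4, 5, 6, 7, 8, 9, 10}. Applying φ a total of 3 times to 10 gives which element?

10 lies in the 9-cycle (1, 8, 6, 5, 3, 7, 4, 10, 9).
Advancing 3 steps from 10: 10 → 9 → 1 → 8.

8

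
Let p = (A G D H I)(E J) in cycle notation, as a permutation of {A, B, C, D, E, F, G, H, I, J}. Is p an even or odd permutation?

The cycle lengths are 5, 2, 1, 1, 1.
A cycle of length ℓ contributes ℓ−1 transpositions, so p is a product of 4 + 1 = 5 transpositions — odd.

odd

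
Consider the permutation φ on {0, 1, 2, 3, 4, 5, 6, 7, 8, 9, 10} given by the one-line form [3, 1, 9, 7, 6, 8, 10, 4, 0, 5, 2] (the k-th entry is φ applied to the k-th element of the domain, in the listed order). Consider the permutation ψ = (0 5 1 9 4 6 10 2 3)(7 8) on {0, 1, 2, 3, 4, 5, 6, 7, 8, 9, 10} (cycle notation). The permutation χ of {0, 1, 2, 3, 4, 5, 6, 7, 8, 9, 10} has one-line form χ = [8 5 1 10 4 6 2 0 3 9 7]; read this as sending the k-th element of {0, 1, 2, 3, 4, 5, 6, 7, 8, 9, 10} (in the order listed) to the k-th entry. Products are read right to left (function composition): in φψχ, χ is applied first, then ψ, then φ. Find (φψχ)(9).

Chase 9: χ(9) = 9; ψ(9) = 4; φ(4) = 6. Hence (φψχ)(9) = 6.

6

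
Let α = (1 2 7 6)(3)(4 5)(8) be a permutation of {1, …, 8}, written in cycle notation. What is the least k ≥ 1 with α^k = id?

The disjoint cycles have lengths 4, 2, 1, 1.
Since disjoint cycles commute, ord(α) = lcm(4, 2) = 4.

4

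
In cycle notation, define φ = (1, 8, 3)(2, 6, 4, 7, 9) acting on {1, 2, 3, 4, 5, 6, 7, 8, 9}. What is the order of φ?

15

The cycle type of φ is (5, 3, 1).
Since disjoint cycles commute, ord(φ) = lcm(5, 3) = 15.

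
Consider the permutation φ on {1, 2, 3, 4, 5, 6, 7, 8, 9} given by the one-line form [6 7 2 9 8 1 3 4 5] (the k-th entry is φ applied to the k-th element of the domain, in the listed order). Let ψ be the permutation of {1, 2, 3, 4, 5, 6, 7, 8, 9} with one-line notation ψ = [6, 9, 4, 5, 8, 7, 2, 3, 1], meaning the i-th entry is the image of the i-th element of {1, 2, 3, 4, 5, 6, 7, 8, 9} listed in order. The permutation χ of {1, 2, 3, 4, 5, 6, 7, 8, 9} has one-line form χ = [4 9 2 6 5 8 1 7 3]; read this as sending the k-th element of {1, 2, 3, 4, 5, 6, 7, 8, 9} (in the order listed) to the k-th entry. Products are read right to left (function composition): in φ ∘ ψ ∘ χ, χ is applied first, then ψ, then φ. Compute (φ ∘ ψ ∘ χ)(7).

(φ ∘ ψ ∘ χ)(7) = φ(ψ(χ(7))). χ(7) = 1, then ψ(1) = 6, then φ(6) = 1, so the result is 1.

1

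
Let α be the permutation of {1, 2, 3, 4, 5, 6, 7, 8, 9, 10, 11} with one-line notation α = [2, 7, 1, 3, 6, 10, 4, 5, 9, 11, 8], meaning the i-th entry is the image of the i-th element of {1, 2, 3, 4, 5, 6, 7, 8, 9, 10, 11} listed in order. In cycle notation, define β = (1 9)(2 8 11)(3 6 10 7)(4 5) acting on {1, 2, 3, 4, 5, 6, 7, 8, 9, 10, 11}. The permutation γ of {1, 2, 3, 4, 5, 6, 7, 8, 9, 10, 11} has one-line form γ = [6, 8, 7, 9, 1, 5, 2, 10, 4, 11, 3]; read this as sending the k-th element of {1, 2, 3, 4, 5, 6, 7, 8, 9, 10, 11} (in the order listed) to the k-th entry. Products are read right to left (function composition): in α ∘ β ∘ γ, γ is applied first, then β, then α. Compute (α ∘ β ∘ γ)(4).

2

Chase 4: γ(4) = 9; β(9) = 1; α(1) = 2. Hence (α ∘ β ∘ γ)(4) = 2.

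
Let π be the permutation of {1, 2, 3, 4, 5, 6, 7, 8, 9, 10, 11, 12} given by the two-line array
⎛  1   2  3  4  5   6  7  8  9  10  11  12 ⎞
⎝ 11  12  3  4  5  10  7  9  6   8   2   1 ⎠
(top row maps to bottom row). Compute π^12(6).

Tracing 6 → 10 → … returns to 6 after 4 steps, so 6 lies in a 4-cycle (6, 10, 8, 9).
Powers repeat with period 4 on this cycle, and 12 mod 4 = 0, so π^12(6) = π^0(6).
So π^12(6) = 6.

6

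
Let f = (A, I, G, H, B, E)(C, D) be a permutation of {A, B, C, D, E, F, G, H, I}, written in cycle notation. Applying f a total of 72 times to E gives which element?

E lies in the 6-cycle (A, I, G, H, B, E).
Since the cycle has length 6, f^72 acts on it the same as f^0 (72 mod 6 = 0).
So f^72(E) = E.

E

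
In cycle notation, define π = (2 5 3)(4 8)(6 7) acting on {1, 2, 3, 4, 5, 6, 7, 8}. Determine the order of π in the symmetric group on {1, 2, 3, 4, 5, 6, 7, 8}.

The cycle type of π is (3, 2, 2, 1).
The order is lcm(3, 2, 2) = 6.

6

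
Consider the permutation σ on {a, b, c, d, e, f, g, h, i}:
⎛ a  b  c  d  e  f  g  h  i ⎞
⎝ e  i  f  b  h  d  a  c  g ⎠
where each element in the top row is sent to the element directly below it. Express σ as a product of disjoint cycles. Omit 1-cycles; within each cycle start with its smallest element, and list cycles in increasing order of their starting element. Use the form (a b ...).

(a e h c f d b i g)

Start at a and follow images: a → e → h → c → f → d → b → i → g → a, giving the cycle (a e h c f d b i g).
Repeating from the next unused element and collecting all non-trivial cycles gives (a e h c f d b i g).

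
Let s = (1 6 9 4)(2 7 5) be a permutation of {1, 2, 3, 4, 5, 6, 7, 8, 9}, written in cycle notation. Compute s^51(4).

9

4 lies in the 4-cycle (1 6 9 4).
Powers repeat with period 4 on this cycle, and 51 mod 4 = 3, so s^51(4) = s^3(4).
Advancing 3 steps from 4: 4 → 1 → 6 → 9.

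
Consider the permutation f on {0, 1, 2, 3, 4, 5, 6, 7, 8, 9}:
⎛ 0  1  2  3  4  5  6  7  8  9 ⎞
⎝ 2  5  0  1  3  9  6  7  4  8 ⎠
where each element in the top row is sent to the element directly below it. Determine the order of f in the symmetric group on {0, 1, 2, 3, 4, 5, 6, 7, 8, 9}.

6

Writing f as disjoint cycles, the cycle lengths are 6, 2, 1, 1.
The order of f is the least common multiple of its cycle lengths: lcm(6, 2) = 6.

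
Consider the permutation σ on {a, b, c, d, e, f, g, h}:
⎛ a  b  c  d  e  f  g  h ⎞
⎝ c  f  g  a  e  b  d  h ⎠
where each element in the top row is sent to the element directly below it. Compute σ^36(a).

Tracing a → c → … returns to a after 4 steps, so a lies in a 4-cycle (a, c, g, d).
On a 4-cycle, σ^4 is the identity, so σ^36 = σ^0 there (36 ≡ 0 mod 4).
So σ^36(a) = a.

a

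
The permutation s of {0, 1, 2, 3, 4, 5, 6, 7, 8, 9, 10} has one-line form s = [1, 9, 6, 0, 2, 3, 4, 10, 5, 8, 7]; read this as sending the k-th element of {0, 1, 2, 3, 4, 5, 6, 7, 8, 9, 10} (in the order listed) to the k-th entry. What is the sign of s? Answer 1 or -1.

In disjoint-cycle form the cycle lengths are 6, 3, 2.
A cycle is odd iff its length is even; s has 2 even-length cycles, so sgn(s) = (−1)^2 and s is even.

1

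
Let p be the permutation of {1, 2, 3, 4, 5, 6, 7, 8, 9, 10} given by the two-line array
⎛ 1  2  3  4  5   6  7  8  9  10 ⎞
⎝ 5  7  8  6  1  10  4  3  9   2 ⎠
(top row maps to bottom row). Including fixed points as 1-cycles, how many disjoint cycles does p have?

4

The cycle decomposition is (1, 5)(2, 7, 4, 6, 10)(3, 8)(9), which has 4 cycles (counting 1-cycles).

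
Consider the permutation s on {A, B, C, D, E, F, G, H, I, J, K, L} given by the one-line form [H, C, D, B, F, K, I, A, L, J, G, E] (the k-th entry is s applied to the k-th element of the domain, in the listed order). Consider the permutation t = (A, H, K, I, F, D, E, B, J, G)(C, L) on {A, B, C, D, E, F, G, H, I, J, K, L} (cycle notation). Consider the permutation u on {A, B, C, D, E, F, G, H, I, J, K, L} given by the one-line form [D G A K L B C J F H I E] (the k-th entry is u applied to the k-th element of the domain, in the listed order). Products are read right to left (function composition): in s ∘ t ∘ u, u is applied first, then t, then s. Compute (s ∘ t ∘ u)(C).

A

(s ∘ t ∘ u)(C) = s(t(u(C))). u(C) = A, then t(A) = H, then s(H) = A, so the result is A.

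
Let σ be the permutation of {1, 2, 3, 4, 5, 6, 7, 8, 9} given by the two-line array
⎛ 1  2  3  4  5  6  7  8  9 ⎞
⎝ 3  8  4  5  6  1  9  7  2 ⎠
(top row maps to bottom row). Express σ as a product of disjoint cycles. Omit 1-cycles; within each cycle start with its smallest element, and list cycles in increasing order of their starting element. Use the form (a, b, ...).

From 1: 1 → 3 → 4 → 5 → 6 → 1, closing the cycle (1, 3, 4, 5, 6).
Repeating from the next unused element and collecting all non-trivial cycles gives (1, 3, 4, 5, 6)(2, 8, 7, 9).

(1, 3, 4, 5, 6)(2, 8, 7, 9)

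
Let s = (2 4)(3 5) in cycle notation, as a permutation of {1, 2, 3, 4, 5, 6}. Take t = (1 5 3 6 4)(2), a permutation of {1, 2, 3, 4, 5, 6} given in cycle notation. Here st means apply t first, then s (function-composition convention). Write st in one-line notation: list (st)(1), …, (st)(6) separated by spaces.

(st)(x) = s(t(x)). Computing each image: s(t(1)) = s(5) = 3, s(t(2)) = s(2) = 4, s(t(3)) = s(6) = 6, s(t(4)) = s(1) = 1, s(t(5)) = s(3) = 5, s(t(6)) = s(4) = 2.
Hence st = [3 4 6 1 5 2].

3 4 6 1 5 2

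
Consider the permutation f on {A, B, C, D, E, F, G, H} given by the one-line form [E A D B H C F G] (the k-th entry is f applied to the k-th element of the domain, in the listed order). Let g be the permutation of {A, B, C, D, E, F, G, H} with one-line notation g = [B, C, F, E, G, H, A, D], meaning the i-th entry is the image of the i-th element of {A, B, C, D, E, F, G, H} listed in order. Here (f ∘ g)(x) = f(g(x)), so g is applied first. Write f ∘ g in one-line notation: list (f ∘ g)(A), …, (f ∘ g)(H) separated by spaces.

A D C H F G E B

(f ∘ g)(x) = f(g(x)). Computing each image: f(g(A)) = f(B) = A, f(g(B)) = f(C) = D, f(g(C)) = f(F) = C, f(g(D)) = f(E) = H, f(g(E)) = f(G) = F, f(g(F)) = f(H) = G, f(g(G)) = f(A) = E, f(g(H)) = f(D) = B.
Hence f ∘ g = [A D C H F G E B].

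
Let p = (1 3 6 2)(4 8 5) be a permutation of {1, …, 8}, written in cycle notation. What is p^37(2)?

1

2 lies in the 4-cycle (1 3 6 2).
Since the cycle has length 4, p^37 acts on it the same as p^1 (37 mod 4 = 1).
Stepping 1 place around the cycle: 2 → 1.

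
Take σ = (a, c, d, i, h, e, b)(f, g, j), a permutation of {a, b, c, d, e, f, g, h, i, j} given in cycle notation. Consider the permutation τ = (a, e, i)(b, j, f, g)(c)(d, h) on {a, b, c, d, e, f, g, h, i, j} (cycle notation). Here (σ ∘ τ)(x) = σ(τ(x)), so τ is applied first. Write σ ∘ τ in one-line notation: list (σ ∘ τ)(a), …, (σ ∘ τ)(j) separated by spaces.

b f d e h j a i c g

For each element, apply τ then σ: a → e → b; b → j → f; c → c → d; d → h → e; e → i → h; f → g → j; g → b → a; h → d → i; i → a → c; j → f → g.
So σ ∘ τ in one-line form is b f d e h j a i c g.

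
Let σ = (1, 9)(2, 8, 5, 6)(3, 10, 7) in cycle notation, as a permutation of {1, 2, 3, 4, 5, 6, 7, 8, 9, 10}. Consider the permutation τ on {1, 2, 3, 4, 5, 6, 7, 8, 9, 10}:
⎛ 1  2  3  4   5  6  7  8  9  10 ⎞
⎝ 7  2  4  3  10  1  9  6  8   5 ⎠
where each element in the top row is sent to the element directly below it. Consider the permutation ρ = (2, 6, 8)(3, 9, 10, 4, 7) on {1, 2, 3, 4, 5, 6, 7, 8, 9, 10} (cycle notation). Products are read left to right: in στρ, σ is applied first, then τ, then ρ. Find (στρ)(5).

1

Apply the permutations in order: σ(5) = 6, then τ(6) = 1, then ρ(1) = 1. So (στρ)(5) = 1.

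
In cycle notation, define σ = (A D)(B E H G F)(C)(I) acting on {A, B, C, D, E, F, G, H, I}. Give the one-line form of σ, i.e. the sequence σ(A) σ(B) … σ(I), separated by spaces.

Image by image: A→D, B→E, C→C, D→A, E→H, F→B, G→F, H→G, I→I.
So the one-line form is D E C A H B F G I.

D E C A H B F G I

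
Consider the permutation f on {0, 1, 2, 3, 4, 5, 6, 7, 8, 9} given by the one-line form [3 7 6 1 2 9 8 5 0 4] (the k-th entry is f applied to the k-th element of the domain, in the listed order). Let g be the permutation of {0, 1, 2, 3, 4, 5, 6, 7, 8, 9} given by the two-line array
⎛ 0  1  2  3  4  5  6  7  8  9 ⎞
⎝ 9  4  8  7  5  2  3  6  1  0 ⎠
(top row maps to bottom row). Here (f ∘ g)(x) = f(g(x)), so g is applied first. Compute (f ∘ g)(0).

4

(f ∘ g)(0) = f(g(0)). g(0) = 9, then f(9) = 4. So (f ∘ g)(0) = 4.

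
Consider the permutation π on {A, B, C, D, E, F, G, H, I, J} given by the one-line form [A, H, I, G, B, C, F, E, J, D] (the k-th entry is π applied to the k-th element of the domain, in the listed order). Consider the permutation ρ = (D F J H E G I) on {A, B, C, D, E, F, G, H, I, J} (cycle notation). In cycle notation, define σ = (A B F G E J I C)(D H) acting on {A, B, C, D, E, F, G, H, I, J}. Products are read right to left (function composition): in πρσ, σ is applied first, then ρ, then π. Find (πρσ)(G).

F

(πρσ)(G) = π(ρ(σ(G))). σ(G) = E, then ρ(E) = G, then π(G) = F, so the result is F.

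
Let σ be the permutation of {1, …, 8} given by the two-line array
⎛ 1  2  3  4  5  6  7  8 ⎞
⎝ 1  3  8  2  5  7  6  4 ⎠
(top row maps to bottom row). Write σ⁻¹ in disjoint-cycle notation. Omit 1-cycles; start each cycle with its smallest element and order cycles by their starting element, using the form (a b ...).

(2 4 8 3)(6 7)

The cycle decomposition of σ is (2 3 8 4)(6 7).
Reversing each cycle (and rotating so the smallest element leads) gives σ⁻¹ = (2 4 8 3)(6 7).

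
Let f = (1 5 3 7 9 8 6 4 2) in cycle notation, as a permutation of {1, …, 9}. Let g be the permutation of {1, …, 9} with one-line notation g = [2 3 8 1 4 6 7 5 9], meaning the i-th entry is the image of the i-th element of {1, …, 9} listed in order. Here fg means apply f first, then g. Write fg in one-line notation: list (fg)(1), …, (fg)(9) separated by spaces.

4 2 7 3 8 1 9 6 5

Chase each element through f then g: 1 → 5 → 4; 2 → 1 → 2; 3 → 7 → 7; 4 → 2 → 3; 5 → 3 → 8; 6 → 4 → 1; 7 → 9 → 9; 8 → 6 → 6; 9 → 8 → 5.
Collecting the images, fg = [4 2 7 3 8 1 9 6 5].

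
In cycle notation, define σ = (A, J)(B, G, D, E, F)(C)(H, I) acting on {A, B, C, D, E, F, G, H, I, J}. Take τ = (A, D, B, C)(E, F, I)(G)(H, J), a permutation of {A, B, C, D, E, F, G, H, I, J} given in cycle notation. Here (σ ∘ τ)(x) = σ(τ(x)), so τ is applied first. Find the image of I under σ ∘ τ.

F

First apply τ: τ(I) = E, then σ(E) = F. Thus (σ ∘ τ)(I) = F.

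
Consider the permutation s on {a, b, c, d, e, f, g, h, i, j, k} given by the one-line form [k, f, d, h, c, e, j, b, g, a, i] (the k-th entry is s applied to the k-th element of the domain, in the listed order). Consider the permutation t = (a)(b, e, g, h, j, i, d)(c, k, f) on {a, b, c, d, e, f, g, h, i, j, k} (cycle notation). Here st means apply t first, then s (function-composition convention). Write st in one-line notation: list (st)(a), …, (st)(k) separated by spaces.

k c i f j d b a h g e

(st)(x) = s(t(x)). Computing each image: s(t(a)) = s(a) = k, s(t(b)) = s(e) = c, s(t(c)) = s(k) = i, s(t(d)) = s(b) = f, s(t(e)) = s(g) = j, s(t(f)) = s(c) = d, s(t(g)) = s(h) = b, s(t(h)) = s(j) = a, s(t(i)) = s(d) = h, s(t(j)) = s(i) = g, s(t(k)) = s(f) = e.
Hence st = [k c i f j d b a h g e].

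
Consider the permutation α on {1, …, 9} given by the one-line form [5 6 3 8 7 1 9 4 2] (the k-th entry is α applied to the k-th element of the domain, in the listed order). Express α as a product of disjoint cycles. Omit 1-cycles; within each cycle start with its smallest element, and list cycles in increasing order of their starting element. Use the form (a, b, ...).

From 1: 1 → 5 → 7 → 9 → 2 → 6 → 1, closing the cycle (1, 5, 7, 9, 2, 6).
Continuing from each remaining unvisited element yields (1, 5, 7, 9, 2, 6)(4, 8).

(1, 5, 7, 9, 2, 6)(4, 8)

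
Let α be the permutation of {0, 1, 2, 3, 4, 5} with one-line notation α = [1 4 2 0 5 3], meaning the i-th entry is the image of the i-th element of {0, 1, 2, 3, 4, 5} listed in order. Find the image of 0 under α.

1

0 is element number 1 of the domain, and entry number 1 of the one-line form is 1, so α(0) = 1.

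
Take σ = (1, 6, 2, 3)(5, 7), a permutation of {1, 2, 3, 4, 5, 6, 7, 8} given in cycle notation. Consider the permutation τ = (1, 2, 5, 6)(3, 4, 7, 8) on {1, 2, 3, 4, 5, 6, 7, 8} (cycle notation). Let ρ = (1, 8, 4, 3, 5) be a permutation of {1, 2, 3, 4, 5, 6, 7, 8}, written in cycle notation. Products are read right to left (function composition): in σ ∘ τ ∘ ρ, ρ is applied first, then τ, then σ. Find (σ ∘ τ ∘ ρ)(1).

(σ ∘ τ ∘ ρ)(1) = σ(τ(ρ(1))). ρ(1) = 8, then τ(8) = 3, then σ(3) = 1, so the result is 1.

1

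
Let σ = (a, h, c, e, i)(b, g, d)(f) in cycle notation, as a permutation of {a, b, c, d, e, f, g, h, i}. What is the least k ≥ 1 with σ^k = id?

15

The disjoint cycles have lengths 5, 3, 1.
Since disjoint cycles commute, ord(σ) = lcm(5, 3) = 15.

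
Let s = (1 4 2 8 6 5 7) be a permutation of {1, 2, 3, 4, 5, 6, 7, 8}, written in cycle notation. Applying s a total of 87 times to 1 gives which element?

1 lies in the 7-cycle (1 4 2 8 6 5 7).
Powers repeat with period 7 on this cycle, and 87 mod 7 = 3, so s^87(1) = s^3(1).
Stepping 3 places around the cycle: 1 → 4 → 2 → 8.

8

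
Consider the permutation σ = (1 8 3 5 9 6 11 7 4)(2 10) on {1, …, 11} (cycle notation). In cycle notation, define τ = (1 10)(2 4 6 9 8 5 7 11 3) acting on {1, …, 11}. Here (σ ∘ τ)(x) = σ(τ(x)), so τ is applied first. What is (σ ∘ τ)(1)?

(σ ∘ τ)(1) = σ(τ(1)). τ(1) = 10, then σ(10) = 2. So (σ ∘ τ)(1) = 2.

2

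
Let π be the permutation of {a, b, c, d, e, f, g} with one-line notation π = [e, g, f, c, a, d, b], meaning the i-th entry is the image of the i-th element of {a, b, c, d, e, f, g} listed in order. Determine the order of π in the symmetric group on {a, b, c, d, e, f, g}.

The disjoint-cycle form of π has cycle lengths 3, 2, 2.
Since disjoint cycles commute, ord(π) = lcm(3, 2, 2) = 6.

6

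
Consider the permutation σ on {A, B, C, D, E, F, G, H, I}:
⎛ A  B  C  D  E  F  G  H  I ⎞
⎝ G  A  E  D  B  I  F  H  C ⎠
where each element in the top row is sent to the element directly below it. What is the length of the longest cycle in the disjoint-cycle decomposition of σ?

7

Decomposing into disjoint cycles gives (A, G, F, I, C, E, B); the longest has length 7.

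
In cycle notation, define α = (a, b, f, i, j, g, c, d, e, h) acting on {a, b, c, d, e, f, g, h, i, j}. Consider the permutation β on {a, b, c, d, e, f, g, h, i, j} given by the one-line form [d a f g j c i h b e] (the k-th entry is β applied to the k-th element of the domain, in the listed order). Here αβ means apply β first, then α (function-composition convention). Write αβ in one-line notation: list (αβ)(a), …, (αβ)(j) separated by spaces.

Chase each element through β then α: a → d → e; b → a → b; c → f → i; d → g → c; e → j → g; f → c → d; g → i → j; h → h → a; i → b → f; j → e → h.
So αβ in one-line form is e b i c g d j a f h.

e b i c g d j a f h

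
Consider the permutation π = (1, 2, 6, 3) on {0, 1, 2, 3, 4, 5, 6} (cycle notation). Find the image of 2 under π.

In the cycle (1, 2, 6, 3), 2 is followed by 6, so π(2) = 6.

6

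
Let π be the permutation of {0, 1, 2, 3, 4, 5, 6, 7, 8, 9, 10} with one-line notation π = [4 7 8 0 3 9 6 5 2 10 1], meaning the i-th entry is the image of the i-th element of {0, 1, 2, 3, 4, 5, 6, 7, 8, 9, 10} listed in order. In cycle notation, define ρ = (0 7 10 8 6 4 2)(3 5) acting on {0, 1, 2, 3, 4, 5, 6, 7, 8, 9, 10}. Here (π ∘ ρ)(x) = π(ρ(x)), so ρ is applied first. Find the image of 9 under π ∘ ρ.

10

ρ(9) = 9, then π(9) = 10; composing gives (π ∘ ρ)(9) = 10.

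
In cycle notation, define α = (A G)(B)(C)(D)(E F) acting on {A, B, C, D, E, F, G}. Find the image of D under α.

The 1-cycle (D) fixes D, so α(D) = D.

D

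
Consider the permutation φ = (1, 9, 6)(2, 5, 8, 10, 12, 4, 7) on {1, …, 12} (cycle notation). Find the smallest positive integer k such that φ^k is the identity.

21

The cycle type of φ is (7, 3, 1, 1).
The order of φ is the least common multiple of its cycle lengths: lcm(7, 3) = 21.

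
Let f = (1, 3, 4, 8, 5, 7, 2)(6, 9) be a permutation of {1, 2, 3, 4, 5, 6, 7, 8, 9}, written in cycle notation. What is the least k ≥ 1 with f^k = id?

14

The cycle type of f is (7, 2).
The order of f is the least common multiple of its cycle lengths: lcm(7, 2) = 14.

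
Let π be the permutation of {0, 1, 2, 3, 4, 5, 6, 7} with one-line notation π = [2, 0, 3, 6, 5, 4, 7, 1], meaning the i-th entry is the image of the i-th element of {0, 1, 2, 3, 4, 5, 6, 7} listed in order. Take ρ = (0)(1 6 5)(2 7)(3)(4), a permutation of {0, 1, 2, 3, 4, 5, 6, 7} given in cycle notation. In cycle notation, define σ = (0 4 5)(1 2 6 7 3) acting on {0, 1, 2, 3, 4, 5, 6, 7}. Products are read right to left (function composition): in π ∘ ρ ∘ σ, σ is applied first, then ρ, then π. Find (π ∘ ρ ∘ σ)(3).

7

(π ∘ ρ ∘ σ)(3) = π(ρ(σ(3))). σ(3) = 1, then ρ(1) = 6, then π(6) = 7, so the result is 7.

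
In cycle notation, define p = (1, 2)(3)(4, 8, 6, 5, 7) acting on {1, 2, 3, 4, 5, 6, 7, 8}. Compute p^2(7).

8

7 lies in the 5-cycle (4, 8, 6, 5, 7).
Stepping 2 places around the cycle: 7 → 4 → 8.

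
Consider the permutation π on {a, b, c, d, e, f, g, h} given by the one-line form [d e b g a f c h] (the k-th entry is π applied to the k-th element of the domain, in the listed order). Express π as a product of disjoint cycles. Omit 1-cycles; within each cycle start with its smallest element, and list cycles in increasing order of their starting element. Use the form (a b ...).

(a d g c b e)

Iterating π from a gives a → d → g → c → b → e → a; that is the 6-cycle (a d g c b e).
Repeating from the next unused element and collecting all non-trivial cycles gives (a d g c b e).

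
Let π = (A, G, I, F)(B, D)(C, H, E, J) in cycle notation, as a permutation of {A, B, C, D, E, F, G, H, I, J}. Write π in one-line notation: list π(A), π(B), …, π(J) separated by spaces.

G D H B J A I E F C

Each element maps to the next entry in its cycle (wrapping to the front): A↦G, B↦D, C↦H, D↦B, E↦J, F↦A, G↦I, H↦E, I↦F, J↦C.
Listing these in domain order gives G D H B J A I E F C.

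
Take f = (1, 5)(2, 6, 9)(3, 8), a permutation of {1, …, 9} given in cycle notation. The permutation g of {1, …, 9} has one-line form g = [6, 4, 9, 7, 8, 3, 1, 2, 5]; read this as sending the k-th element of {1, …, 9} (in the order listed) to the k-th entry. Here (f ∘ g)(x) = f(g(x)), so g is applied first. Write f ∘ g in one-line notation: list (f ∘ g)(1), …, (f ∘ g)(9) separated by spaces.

9 4 2 7 3 8 5 6 1

(f ∘ g)(x) = f(g(x)). Computing each image: f(g(1)) = f(6) = 9, f(g(2)) = f(4) = 4, f(g(3)) = f(9) = 2, f(g(4)) = f(7) = 7, f(g(5)) = f(8) = 3, f(g(6)) = f(3) = 8, f(g(7)) = f(1) = 5, f(g(8)) = f(2) = 6, f(g(9)) = f(5) = 1.
Hence f ∘ g = [9 4 2 7 3 8 5 6 1].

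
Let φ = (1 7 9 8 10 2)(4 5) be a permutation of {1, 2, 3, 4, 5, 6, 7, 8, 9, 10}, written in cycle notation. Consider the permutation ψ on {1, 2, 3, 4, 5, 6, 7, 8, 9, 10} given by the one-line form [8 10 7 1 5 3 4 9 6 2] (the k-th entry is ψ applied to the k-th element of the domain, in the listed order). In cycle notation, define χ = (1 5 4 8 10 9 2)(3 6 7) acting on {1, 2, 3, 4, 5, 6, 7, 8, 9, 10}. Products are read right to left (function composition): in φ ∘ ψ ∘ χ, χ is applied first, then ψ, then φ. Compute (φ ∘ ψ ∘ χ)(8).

1

(φ ∘ ψ ∘ χ)(8) = φ(ψ(χ(8))). χ(8) = 10, then ψ(10) = 2, then φ(2) = 1, so the result is 1.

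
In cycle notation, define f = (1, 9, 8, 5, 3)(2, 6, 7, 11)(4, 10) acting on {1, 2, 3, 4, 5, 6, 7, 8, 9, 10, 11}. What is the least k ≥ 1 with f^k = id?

20

The cycle type of f is (5, 4, 2).
Since disjoint cycles commute, ord(f) = lcm(5, 4, 2) = 20.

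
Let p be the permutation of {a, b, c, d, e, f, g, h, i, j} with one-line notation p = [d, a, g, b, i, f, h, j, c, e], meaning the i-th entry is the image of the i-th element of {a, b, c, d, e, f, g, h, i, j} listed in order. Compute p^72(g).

g

Tracing g → h → … returns to g after 6 steps, so g lies in a 6-cycle (c, g, h, j, e, i).
Since the cycle has length 6, p^72 acts on it the same as p^0 (72 mod 6 = 0).
So p^72(g) = g.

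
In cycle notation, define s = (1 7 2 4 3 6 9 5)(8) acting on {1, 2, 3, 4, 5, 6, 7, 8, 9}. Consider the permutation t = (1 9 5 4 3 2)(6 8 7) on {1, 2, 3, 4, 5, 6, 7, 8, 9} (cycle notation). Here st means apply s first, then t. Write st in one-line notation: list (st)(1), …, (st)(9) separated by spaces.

Chase each element through s then t: 1 → 7 → 6; 2 → 4 → 3; 3 → 6 → 8; 4 → 3 → 2; 5 → 1 → 9; 6 → 9 → 5; 7 → 2 → 1; 8 → 8 → 7; 9 → 5 → 4.
So st in one-line form is 6 3 8 2 9 5 1 7 4.

6 3 8 2 9 5 1 7 4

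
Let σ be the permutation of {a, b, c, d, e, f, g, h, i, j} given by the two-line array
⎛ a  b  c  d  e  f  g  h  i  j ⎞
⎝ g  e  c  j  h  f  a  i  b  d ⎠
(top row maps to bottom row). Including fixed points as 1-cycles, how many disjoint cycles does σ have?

The cycle decomposition is (a g)(b e h i)(c)(d j)(f), which has 5 cycles (counting 1-cycles).

5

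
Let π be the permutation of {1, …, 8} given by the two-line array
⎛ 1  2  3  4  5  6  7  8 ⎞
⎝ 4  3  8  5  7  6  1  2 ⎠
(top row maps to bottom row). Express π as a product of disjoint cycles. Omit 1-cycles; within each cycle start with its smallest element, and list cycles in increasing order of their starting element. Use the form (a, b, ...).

Iterating π from 1 gives 1 → 4 → 5 → 7 → 1; that is the 4-cycle (1, 4, 5, 7).
Continuing from each remaining unvisited element yields (1, 4, 5, 7)(2, 3, 8).

(1, 4, 5, 7)(2, 3, 8)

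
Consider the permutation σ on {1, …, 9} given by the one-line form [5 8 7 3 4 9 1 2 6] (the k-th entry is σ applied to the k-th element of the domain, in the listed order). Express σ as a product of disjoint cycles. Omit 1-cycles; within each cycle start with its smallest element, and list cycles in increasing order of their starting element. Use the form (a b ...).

Start at 1 and follow images: 1 → 5 → 4 → 3 → 7 → 1, giving the cycle (1 5 4 3 7).
Continuing from each remaining unvisited element yields (1 5 4 3 7)(2 8)(6 9).

(1 5 4 3 7)(2 8)(6 9)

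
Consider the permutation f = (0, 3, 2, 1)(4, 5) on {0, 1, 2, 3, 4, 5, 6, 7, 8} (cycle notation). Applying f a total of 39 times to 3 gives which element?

3 lies in the 4-cycle (0, 3, 2, 1).
Since the cycle has length 4, f^39 acts on it the same as f^3 (39 mod 4 = 3).
Advancing 3 steps from 3: 3 → 2 → 1 → 0.

0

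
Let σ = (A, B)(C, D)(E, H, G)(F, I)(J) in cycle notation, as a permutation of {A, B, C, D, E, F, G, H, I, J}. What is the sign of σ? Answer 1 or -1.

The cycle lengths are 3, 2, 2, 2, 1.
A cycle of length ℓ contributes ℓ−1 transpositions, so σ is a product of 2 + 1 + 1 + 1 = 5 transpositions — odd.

-1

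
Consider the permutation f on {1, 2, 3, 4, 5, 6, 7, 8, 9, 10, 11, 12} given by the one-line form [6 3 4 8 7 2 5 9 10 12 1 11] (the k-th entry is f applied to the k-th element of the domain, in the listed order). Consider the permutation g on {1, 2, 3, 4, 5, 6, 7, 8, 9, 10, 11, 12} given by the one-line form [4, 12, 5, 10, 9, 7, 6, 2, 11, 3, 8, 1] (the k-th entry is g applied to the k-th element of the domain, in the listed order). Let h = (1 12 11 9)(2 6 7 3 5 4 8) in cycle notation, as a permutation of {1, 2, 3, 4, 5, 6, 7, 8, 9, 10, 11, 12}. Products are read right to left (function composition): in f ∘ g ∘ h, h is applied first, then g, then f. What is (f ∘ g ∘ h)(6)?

2

(f ∘ g ∘ h)(6) = f(g(h(6))). h(6) = 7, then g(7) = 6, then f(6) = 2, so the result is 2.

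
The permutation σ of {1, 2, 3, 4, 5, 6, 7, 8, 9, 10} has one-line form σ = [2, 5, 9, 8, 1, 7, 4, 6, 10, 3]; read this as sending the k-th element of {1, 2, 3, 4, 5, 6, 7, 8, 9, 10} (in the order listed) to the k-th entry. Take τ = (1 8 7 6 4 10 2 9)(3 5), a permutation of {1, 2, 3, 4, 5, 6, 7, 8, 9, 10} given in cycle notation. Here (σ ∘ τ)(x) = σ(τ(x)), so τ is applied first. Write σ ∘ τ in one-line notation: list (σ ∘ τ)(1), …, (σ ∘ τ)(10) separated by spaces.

6 10 1 3 9 8 7 4 2 5

(σ ∘ τ)(x) = σ(τ(x)). Computing each image: σ(τ(1)) = σ(8) = 6, σ(τ(2)) = σ(9) = 10, σ(τ(3)) = σ(5) = 1, σ(τ(4)) = σ(10) = 3, σ(τ(5)) = σ(3) = 9, σ(τ(6)) = σ(4) = 8, σ(τ(7)) = σ(6) = 7, σ(τ(8)) = σ(7) = 4, σ(τ(9)) = σ(1) = 2, σ(τ(10)) = σ(2) = 5.
Hence σ ∘ τ = [6 10 1 3 9 8 7 4 2 5].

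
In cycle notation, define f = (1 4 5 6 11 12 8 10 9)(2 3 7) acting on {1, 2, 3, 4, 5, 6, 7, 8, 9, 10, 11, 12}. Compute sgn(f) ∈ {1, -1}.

1

The cycle lengths are 9, 3.
A cycle of length ℓ contributes ℓ−1 transpositions, so f is a product of 8 + 2 = 10 transpositions — even.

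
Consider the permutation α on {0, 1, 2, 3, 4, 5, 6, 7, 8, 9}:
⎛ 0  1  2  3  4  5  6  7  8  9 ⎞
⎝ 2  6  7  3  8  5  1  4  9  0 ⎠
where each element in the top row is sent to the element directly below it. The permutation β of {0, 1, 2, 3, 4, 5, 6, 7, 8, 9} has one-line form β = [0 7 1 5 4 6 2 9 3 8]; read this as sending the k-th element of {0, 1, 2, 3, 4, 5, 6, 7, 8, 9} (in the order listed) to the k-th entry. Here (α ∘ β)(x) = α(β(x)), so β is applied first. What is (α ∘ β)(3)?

5

(α ∘ β)(3) = α(β(3)). β(3) = 5, then α(5) = 5. So (α ∘ β)(3) = 5.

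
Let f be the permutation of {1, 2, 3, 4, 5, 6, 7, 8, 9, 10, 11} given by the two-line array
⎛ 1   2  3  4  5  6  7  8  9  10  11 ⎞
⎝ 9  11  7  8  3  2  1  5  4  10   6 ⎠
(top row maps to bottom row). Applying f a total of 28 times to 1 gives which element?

1

Tracing 1 → 9 → … returns to 1 after 7 steps, so 1 lies in a 7-cycle (1 9 4 8 5 3 7).
Powers repeat with period 7 on this cycle, and 28 mod 7 = 0, so f^28(1) = f^0(1).
So f^28(1) = 1.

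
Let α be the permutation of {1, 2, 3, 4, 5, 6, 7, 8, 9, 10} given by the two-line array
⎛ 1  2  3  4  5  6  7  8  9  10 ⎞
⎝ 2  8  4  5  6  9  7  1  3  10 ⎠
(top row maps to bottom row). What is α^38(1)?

8

Tracing 1 → 2 → … returns to 1 after 3 steps, so 1 lies in a 3-cycle (1 2 8).
On a 3-cycle, α^3 is the identity, so α^38 = α^2 there (38 ≡ 2 mod 3).
Stepping 2 places around the cycle: 1 → 2 → 8.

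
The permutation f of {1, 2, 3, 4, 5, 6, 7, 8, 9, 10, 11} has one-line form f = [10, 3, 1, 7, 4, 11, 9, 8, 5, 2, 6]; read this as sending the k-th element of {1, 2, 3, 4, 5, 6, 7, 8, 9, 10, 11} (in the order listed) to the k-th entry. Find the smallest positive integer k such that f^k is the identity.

Writing f as disjoint cycles, the cycle lengths are 4, 4, 2, 1.
The order of f is the least common multiple of its cycle lengths: lcm(4, 4, 2) = 4.

4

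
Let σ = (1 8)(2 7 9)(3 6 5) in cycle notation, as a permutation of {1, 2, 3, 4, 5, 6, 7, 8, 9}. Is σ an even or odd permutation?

The cycle lengths are 3, 3, 2, 1.
A cycle of length ℓ contributes ℓ−1 transpositions, so σ is a product of 2 + 2 + 1 = 5 transpositions — odd.

odd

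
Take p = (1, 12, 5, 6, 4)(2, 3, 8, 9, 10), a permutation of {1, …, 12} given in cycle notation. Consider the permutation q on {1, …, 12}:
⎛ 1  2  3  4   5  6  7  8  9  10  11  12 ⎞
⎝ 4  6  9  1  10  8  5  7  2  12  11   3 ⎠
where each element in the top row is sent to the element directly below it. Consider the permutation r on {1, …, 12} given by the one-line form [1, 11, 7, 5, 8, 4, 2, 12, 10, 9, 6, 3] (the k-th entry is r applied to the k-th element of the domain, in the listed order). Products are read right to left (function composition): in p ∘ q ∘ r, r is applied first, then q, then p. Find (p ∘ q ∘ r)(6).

(p ∘ q ∘ r)(6) = p(q(r(6))). r(6) = 4, then q(4) = 1, then p(1) = 12, so the result is 12.

12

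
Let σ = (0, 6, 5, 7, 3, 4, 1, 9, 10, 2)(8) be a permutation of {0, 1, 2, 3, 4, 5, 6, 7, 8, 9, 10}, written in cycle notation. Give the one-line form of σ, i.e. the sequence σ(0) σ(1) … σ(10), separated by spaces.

Reading each image from the cycles: 0↦6, 1↦9, 2↦0, 3↦4, 4↦1, 5↦7, 6↦5, 7↦3, 8↦8, 9↦10, 10↦2.
So the one-line form is 6 9 0 4 1 7 5 3 8 10 2.

6 9 0 4 1 7 5 3 8 10 2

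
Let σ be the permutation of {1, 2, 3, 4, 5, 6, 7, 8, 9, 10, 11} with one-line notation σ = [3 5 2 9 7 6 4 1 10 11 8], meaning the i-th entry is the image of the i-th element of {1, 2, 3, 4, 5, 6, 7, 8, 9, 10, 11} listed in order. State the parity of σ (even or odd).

odd

In disjoint-cycle form the cycle lengths are 10, 1.
A cycle of length ℓ contributes ℓ−1 transpositions, so σ is a product of 9 transpositions — odd.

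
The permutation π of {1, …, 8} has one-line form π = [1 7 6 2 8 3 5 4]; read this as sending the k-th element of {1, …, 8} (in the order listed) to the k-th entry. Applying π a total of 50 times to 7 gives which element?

7

Tracing 7 → 5 → … returns to 7 after 5 steps, so 7 lies in a 5-cycle (2 7 5 8 4).
Powers repeat with period 5 on this cycle, and 50 mod 5 = 0, so π^50(7) = π^0(7).
So π^50(7) = 7.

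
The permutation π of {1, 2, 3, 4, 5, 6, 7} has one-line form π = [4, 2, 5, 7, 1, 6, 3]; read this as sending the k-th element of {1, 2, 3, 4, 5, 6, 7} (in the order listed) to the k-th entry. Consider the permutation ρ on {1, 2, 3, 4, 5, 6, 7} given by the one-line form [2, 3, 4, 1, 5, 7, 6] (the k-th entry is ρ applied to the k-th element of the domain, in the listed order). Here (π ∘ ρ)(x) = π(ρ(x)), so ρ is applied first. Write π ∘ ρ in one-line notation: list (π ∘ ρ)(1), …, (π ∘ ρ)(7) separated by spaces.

2 5 7 4 1 3 6

(π ∘ ρ)(x) = π(ρ(x)). Computing each image: π(ρ(1)) = π(2) = 2, π(ρ(2)) = π(3) = 5, π(ρ(3)) = π(4) = 7, π(ρ(4)) = π(1) = 4, π(ρ(5)) = π(5) = 1, π(ρ(6)) = π(7) = 3, π(ρ(7)) = π(6) = 6.
Hence π ∘ ρ = [2 5 7 4 1 3 6].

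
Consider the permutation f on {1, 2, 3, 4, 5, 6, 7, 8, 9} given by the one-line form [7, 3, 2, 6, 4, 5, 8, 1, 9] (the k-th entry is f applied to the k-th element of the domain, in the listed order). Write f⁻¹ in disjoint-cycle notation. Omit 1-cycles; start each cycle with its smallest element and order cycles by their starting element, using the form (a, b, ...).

(1, 8, 7)(2, 3)(4, 5, 6)

First write f in disjoint cycles: (1, 7, 8)(2, 3)(4, 6, 5).
Reversing each cycle (and rotating so the smallest element leads) gives f⁻¹ = (1, 8, 7)(2, 3)(4, 5, 6).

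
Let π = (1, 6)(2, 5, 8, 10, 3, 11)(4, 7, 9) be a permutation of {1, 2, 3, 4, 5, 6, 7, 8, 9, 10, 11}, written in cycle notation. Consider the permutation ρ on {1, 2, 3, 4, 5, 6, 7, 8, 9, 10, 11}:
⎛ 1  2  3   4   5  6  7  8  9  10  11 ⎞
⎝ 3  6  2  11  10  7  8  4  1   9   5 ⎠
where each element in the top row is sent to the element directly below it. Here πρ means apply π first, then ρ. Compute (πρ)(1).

7

(πρ)(1) = ρ(π(1)). π(1) = 6, then ρ(6) = 7. So (πρ)(1) = 7.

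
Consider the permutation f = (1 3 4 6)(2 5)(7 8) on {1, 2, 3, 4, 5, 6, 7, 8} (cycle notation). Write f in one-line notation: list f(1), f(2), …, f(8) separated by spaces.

3 5 4 6 2 1 8 7

Each element maps to the next entry in its cycle (wrapping to the front): 1↦3, 2↦5, 3↦4, 4↦6, 5↦2, 6↦1, 7↦8, 8↦7.
Listing these in domain order gives 3 5 4 6 2 1 8 7.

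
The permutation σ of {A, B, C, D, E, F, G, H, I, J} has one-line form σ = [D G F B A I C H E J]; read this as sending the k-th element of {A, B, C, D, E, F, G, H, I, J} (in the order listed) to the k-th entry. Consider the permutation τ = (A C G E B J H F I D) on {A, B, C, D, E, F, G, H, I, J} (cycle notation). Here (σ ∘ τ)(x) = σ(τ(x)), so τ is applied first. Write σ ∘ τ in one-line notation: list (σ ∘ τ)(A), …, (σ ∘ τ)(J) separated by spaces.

(σ ∘ τ)(x) = σ(τ(x)). Computing each image: σ(τ(A)) = σ(C) = F, σ(τ(B)) = σ(J) = J, σ(τ(C)) = σ(G) = C, σ(τ(D)) = σ(A) = D, σ(τ(E)) = σ(B) = G, σ(τ(F)) = σ(I) = E, σ(τ(G)) = σ(E) = A, σ(τ(H)) = σ(F) = I, σ(τ(I)) = σ(D) = B, σ(τ(J)) = σ(H) = H.
Hence σ ∘ τ = [F J C D G E A I B H].

F J C D G E A I B H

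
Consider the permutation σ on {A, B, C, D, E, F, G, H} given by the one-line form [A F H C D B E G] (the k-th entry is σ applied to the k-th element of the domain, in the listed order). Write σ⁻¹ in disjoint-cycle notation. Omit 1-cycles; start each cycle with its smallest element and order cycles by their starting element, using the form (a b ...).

(B F)(C D E G H)

First write σ in disjoint cycles: (B F)(C H G E D).
The inverse reverses every cycle; in canonical form, σ⁻¹ = (B F)(C D E G H).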